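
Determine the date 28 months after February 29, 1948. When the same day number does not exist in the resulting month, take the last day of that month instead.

June 29, 1950

Adding 28 months from February 29, 1948.
month 2 + 28 = 30, which is month 6 of year 1950 → June 1950.
Day 29 is valid in June, giving June 29, 1950.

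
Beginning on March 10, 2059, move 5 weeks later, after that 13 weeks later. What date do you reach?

Counting forward 5 weeks (= 35 days) from March 10, 2059:
March has 31 days, so 31 − 10 = 21 days remain after March 10, 2059; 35 − 21 = 14 left.
14 days into April 2059 → April 14, 2059.
Counting forward 13 weeks (= 91 days) from April 14, 2059:
April has 30 days, so 30 − 14 = 16 days remain after April 14, 2059; 91 − 16 = 75 left.
May 2059 has 31 days: 75 − 31 = 44 left.
June 2059 has 30 days: 44 − 30 = 14 left.
14 days into July 2059 → July 14, 2059.

July 14, 2059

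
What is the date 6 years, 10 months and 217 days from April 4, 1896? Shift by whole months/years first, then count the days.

Counting forward 6 years, 10 months and 217 days from April 4, 1896: first the month/year part, then the days.
+6 years → 1902; month 4 + 10 = 14, which is month 2 of year 1903 → February 1903.
Day 4 is valid in February, giving February 4, 1903.
Now add 217 days from February 4, 1903.
February has 28 days, so 28 − 4 = 24 days remain after February 4, 1903; 217 − 24 = 193 left.
March 1903 has 31 days: 193 − 31 = 162 left.
April 1903 has 30 days: 162 − 30 = 132 left.
May 1903 has 31 days: 132 − 31 = 101 left.
June 1903 has 30 days: 101 − 30 = 71 left.
July 1903 has 31 days: 71 − 31 = 40 left.
August 1903 has 31 days: 40 − 31 = 9 left.
9 days into September 1903 → September 9, 1903.

September 9, 1903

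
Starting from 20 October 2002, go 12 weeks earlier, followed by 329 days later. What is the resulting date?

June 22, 2003

Going back 12 weeks (= 84 days) from October 20, 2002:
Going back 20 days from October 20, 2002 reaches the end of the previous month; 84 − 20 = 64 left.
September 2002 has 30 days: 64 − 30 = 34 left.
August 2002 has 31 days: 34 − 31 = 3 left.
July 2002 has 31 days; 31 − 3 = 28 → July 28, 2002.
Counting forward 329 days from July 28, 2002:
July has 31 days, so 31 − 28 = 3 days remain after July 28, 2002; 329 − 3 = 326 left.
August 2002 has 31 days: 326 − 31 = 295 left.
September 2002 has 30 days: 295 − 30 = 265 left.
October 2002 has 31 days: 265 − 31 = 234 left.
November 2002 has 30 days: 234 − 30 = 204 left.
December 2002 has 31 days: 204 − 31 = 173 left.
January 2003 has 31 days: 173 − 31 = 142 left.
February 2003 has 28 days (2003 is not a leap year): 142 − 28 = 114 left.
March 2003 has 31 days: 114 − 31 = 83 left.
April 2003 has 30 days: 83 − 30 = 53 left.
May 2003 has 31 days: 53 − 31 = 22 left.
22 days into June 2003 → June 22, 2003.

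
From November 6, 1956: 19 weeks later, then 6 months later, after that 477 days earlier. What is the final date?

Counting forward 19 weeks (= 133 days) from November 6, 1956:
November has 30 days, so 30 − 6 = 24 days remain after November 6, 1956; 133 − 24 = 109 left.
December 1956 has 31 days: 109 − 31 = 78 left.
January 1957 has 31 days: 78 − 31 = 47 left.
February 1957 has 28 days (1957 is not a leap year): 47 − 28 = 19 left.
19 days into March 1957 → March 19, 1957.
Counting forward 6 months from March 19, 1957:
month 3 + 6 = 9 → September 1957.
Day 19 is valid in September, giving September 19, 1957.
Subtracting 477 days from September 19, 1957:
Going back 19 days from September 19, 1957 reaches the end of the previous month; 477 − 19 = 458 left.
August 1957 has 31 days: 458 − 31 = 427 left.
July 1957 has 31 days: 427 − 31 = 396 left.
June 1957 has 30 days: 396 − 30 = 366 left.
May 1957 has 31 days: 366 − 31 = 335 left.
April 1957 has 30 days: 335 − 30 = 305 left.
March 1957 has 31 days: 305 − 31 = 274 left.
February 1957 has 28 days (1957 is not a leap year): 274 − 28 = 246 left.
January 1957 has 31 days: 246 − 31 = 215 left.
December 1956 has 31 days: 215 − 31 = 184 left.
November 1956 has 30 days: 184 − 30 = 154 left.
October 1956 has 31 days: 154 − 31 = 123 left.
September 1956 has 30 days: 123 − 30 = 93 left.
August 1956 has 31 days: 93 − 31 = 62 left.
July 1956 has 31 days: 62 − 31 = 31 left.
June 1956 has 30 days: 31 − 30 = 1 left.
May 1956 has 31 days; 31 − 1 = 30 → May 30, 1956.

May 30, 1956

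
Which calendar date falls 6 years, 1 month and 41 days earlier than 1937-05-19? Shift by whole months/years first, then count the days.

Going back 6 years, 1 month and 41 days from May 19, 1937: first the month/year part, then the days.
-6 years → 1931; month 5 − 1 = 4 → April 1931.
Day 19 is valid in April, giving April 19, 1931.
Now subtract 41 days from April 19, 1931.
Going back 19 days from April 19, 1931 reaches the end of the previous month; 41 − 19 = 22 left.
March 1931 has 31 days; 31 − 22 = 9 → March 9, 1931.

March 9, 1931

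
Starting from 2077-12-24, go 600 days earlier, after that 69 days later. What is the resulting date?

July 11, 2076

Counting back 600 days from December 24, 2077:
Going back 24 days from December 24, 2077 reaches the end of the previous month; 600 − 24 = 576 left.
November 2077 has 30 days: 576 − 30 = 546 left.
October 2077 has 31 days: 546 − 31 = 515 left.
September 2077 has 30 days: 515 − 30 = 485 left.
August 2077 has 31 days: 485 − 31 = 454 left.
July 2077 has 31 days: 454 − 31 = 423 left.
June 2077 has 30 days: 423 − 30 = 393 left.
May 2077 has 31 days: 393 − 31 = 362 left.
April 2077 has 30 days: 362 − 30 = 332 left.
March 2077 has 31 days: 332 − 31 = 301 left.
February 2077 has 28 days (2077 is not a leap year): 301 − 28 = 273 left.
January 2077 has 31 days: 273 − 31 = 242 left.
December 2076 has 31 days: 242 − 31 = 211 left.
November 2076 has 30 days: 211 − 30 = 181 left.
October 2076 has 31 days: 181 − 31 = 150 left.
September 2076 has 30 days: 150 − 30 = 120 left.
August 2076 has 31 days: 120 − 31 = 89 left.
July 2076 has 31 days: 89 − 31 = 58 left.
June 2076 has 30 days: 58 − 30 = 28 left.
May 2076 has 31 days; 31 − 28 = 3 → May 3, 2076.
Adding 69 days from May 3, 2076:
May has 31 days, so 31 − 3 = 28 days remain after May 3, 2076; 69 − 28 = 41 left.
June 2076 has 30 days: 41 − 30 = 11 left.
11 days into July 2076 → July 11, 2076.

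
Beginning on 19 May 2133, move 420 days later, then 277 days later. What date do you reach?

Advancing 420 days from May 19, 2133:
May has 31 days, so 31 − 19 = 12 days remain after May 19, 2133; 420 − 12 = 408 left.
June 2133 has 30 days: 408 − 30 = 378 left.
July 2133 has 31 days: 378 − 31 = 347 left.
August 2133 has 31 days: 347 − 31 = 316 left.
September 2133 has 30 days: 316 − 30 = 286 left.
October 2133 has 31 days: 286 − 31 = 255 left.
November 2133 has 30 days: 255 − 30 = 225 left.
December 2133 has 31 days: 225 − 31 = 194 left.
January 2134 has 31 days: 194 − 31 = 163 left.
February 2134 has 28 days (2134 is not a leap year): 163 − 28 = 135 left.
March 2134 has 31 days: 135 − 31 = 104 left.
April 2134 has 30 days: 104 − 30 = 74 left.
May 2134 has 31 days: 74 − 31 = 43 left.
June 2134 has 30 days: 43 − 30 = 13 left.
13 days into July 2134 → July 13, 2134.
Counting forward 277 days from July 13, 2134:
July has 31 days, so 31 − 13 = 18 days remain after July 13, 2134; 277 − 18 = 259 left.
August 2134 has 31 days: 259 − 31 = 228 left.
September 2134 has 30 days: 228 − 30 = 198 left.
October 2134 has 31 days: 198 − 31 = 167 left.
November 2134 has 30 days: 167 − 30 = 137 left.
December 2134 has 31 days: 137 − 31 = 106 left.
January 2135 has 31 days: 106 − 31 = 75 left.
February 2135 has 28 days (2135 is not a leap year): 75 − 28 = 47 left.
March 2135 has 31 days: 47 − 31 = 16 left.
16 days into April 2135 → April 16, 2135.

April 16, 2135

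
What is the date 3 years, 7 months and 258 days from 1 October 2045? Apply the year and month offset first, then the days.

January 14, 2050

Counting forward 3 years, 7 months and 258 days from October 1, 2045: first the month/year part, then the days.
+3 years → 2048; month 10 + 7 = 17, which is month 5 of year 2049 → May 2049.
Day 1 is valid in May, giving May 1, 2049.
Now add 258 days from May 1, 2049.
May has 31 days, so 31 − 1 = 30 days remain after May 1, 2049; 258 − 30 = 228 left.
June 2049 has 30 days: 228 − 30 = 198 left.
July 2049 has 31 days: 198 − 31 = 167 left.
August 2049 has 31 days: 167 − 31 = 136 left.
September 2049 has 30 days: 136 − 30 = 106 left.
October 2049 has 31 days: 106 − 31 = 75 left.
November 2049 has 30 days: 75 − 30 = 45 left.
December 2049 has 31 days: 45 − 31 = 14 left.
14 days into January 2050 → January 14, 2050.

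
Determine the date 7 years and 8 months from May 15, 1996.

January 15, 2004

Counting forward 7 years and 8 months from May 15, 1996.
+7 years → 2003; month 5 + 8 = 13, which is month 1 of year 2004 → January 2004.
Day 15 is valid in January, giving January 15, 2004.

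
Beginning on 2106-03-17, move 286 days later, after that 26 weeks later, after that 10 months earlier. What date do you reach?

August 28, 2106

Counting forward 286 days from March 17, 2106:
March has 31 days, so 31 − 17 = 14 days remain after March 17, 2106; 286 − 14 = 272 left.
April 2106 has 30 days: 272 − 30 = 242 left.
May 2106 has 31 days: 242 − 31 = 211 left.
June 2106 has 30 days: 211 − 30 = 181 left.
July 2106 has 31 days: 181 − 31 = 150 left.
August 2106 has 31 days: 150 − 31 = 119 left.
September 2106 has 30 days: 119 − 30 = 89 left.
October 2106 has 31 days: 89 − 31 = 58 left.
November 2106 has 30 days: 58 − 30 = 28 left.
28 days into December 2106 → December 28, 2106.
Counting forward 26 weeks (= 182 days) from December 28, 2106:
December has 31 days, so 31 − 28 = 3 days remain after December 28, 2106; 182 − 3 = 179 left.
January 2107 has 31 days: 179 − 31 = 148 left.
February 2107 has 28 days (2107 is not a leap year): 148 − 28 = 120 left.
March 2107 has 31 days: 120 − 31 = 89 left.
April 2107 has 30 days: 89 − 30 = 59 left.
May 2107 has 31 days: 59 − 31 = 28 left.
28 days into June 2107 → June 28, 2107.
Going back 10 months from June 28, 2107:
month 6 − 10 = -4, which is month 8 of year 2106 → August 2106.
Day 28 is valid in August, giving August 28, 2106.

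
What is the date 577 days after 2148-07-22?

February 19, 2150

Adding 577 days from July 22, 2148.
July has 31 days, so 31 − 22 = 9 days remain after July 22, 2148; 577 − 9 = 568 left.
August 2148 has 31 days: 568 − 31 = 537 left.
September 2148 has 30 days: 537 − 30 = 507 left.
October 2148 has 31 days: 507 − 31 = 476 left.
November 2148 has 30 days: 476 − 30 = 446 left.
December 2148 has 31 days: 446 − 31 = 415 left.
January 2149 has 31 days: 415 − 31 = 384 left.
February 2149 has 28 days (2149 is not a leap year): 384 − 28 = 356 left.
March 2149 has 31 days: 356 − 31 = 325 left.
April 2149 has 30 days: 325 − 30 = 295 left.
May 2149 has 31 days: 295 − 31 = 264 left.
June 2149 has 30 days: 264 − 30 = 234 left.
July 2149 has 31 days: 234 − 31 = 203 left.
August 2149 has 31 days: 203 − 31 = 172 left.
September 2149 has 30 days: 172 − 30 = 142 left.
October 2149 has 31 days: 142 − 31 = 111 left.
November 2149 has 30 days: 111 − 30 = 81 left.
December 2149 has 31 days: 81 − 31 = 50 left.
January 2150 has 31 days: 50 − 31 = 19 left.
19 days into February 2150 → February 19, 2150.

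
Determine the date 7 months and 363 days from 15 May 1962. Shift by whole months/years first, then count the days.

December 13, 1963

Counting forward 7 months and 363 days from May 15, 1962: first the month/year part, then the days.
month 5 + 7 = 12 → December 1962.
Day 15 is valid in December, giving December 15, 1962.
Now add 363 days from December 15, 1962.
December has 31 days, so 31 − 15 = 16 days remain after December 15, 1962; 363 − 16 = 347 left.
January 1963 has 31 days: 347 − 31 = 316 left.
February 1963 has 28 days (1963 is not a leap year): 316 − 28 = 288 left.
March 1963 has 31 days: 288 − 31 = 257 left.
April 1963 has 30 days: 257 − 30 = 227 left.
May 1963 has 31 days: 227 − 31 = 196 left.
June 1963 has 30 days: 196 − 30 = 166 left.
July 1963 has 31 days: 166 − 31 = 135 left.
August 1963 has 31 days: 135 − 31 = 104 left.
September 1963 has 30 days: 104 − 30 = 74 left.
October 1963 has 31 days: 74 − 31 = 43 left.
November 1963 has 30 days: 43 − 30 = 13 left.
13 days into December 1963 → December 13, 1963.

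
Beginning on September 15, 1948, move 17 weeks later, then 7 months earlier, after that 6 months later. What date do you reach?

December 12, 1948

Counting forward 17 weeks (= 119 days) from September 15, 1948:
September has 30 days, so 30 − 15 = 15 days remain after September 15, 1948; 119 − 15 = 104 left.
October 1948 has 31 days: 104 − 31 = 73 left.
November 1948 has 30 days: 73 − 30 = 43 left.
December 1948 has 31 days: 43 − 31 = 12 left.
12 days into January 1949 → January 12, 1949.
Going back 7 months from January 12, 1949:
month 1 − 7 = -6, which is month 6 of year 1948 → June 1948.
Day 12 is valid in June, giving June 12, 1948.
Counting forward 6 months from June 12, 1948:
month 6 + 6 = 12 → December 1948.
Day 12 is valid in December, giving December 12, 1948.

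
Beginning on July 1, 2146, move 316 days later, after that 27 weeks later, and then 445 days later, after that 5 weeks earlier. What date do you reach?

Adding 316 days from July 1, 2146:
July has 31 days, so 31 − 1 = 30 days remain after July 1, 2146; 316 − 30 = 286 left.
August 2146 has 31 days: 286 − 31 = 255 left.
September 2146 has 30 days: 255 − 30 = 225 left.
October 2146 has 31 days: 225 − 31 = 194 left.
November 2146 has 30 days: 194 − 30 = 164 left.
December 2146 has 31 days: 164 − 31 = 133 left.
January 2147 has 31 days: 133 − 31 = 102 left.
February 2147 has 28 days (2147 is not a leap year): 102 − 28 = 74 left.
March 2147 has 31 days: 74 − 31 = 43 left.
April 2147 has 30 days: 43 − 30 = 13 left.
13 days into May 2147 → May 13, 2147.
Advancing 27 weeks (= 189 days) from May 13, 2147:
May has 31 days, so 31 − 13 = 18 days remain after May 13, 2147; 189 − 18 = 171 left.
June 2147 has 30 days: 171 − 30 = 141 left.
July 2147 has 31 days: 141 − 31 = 110 left.
August 2147 has 31 days: 110 − 31 = 79 left.
September 2147 has 30 days: 79 − 30 = 49 left.
October 2147 has 31 days: 49 − 31 = 18 left.
18 days into November 2147 → November 18, 2147.
Advancing 445 days from November 18, 2147:
November has 30 days, so 30 − 18 = 12 days remain after November 18, 2147; 445 − 12 = 433 left.
December 2147 has 31 days: 433 − 31 = 402 left.
January 2148 has 31 days: 402 − 31 = 371 left.
February 2148 has 29 days (2148 is a leap year): 371 − 29 = 342 left.
March 2148 has 31 days: 342 − 31 = 311 left.
April 2148 has 30 days: 311 − 30 = 281 left.
May 2148 has 31 days: 281 − 31 = 250 left.
June 2148 has 30 days: 250 − 30 = 220 left.
July 2148 has 31 days: 220 − 31 = 189 left.
August 2148 has 31 days: 189 − 31 = 158 left.
September 2148 has 30 days: 158 − 30 = 128 left.
October 2148 has 31 days: 128 − 31 = 97 left.
November 2148 has 30 days: 97 − 30 = 67 left.
December 2148 has 31 days: 67 − 31 = 36 left.
January 2149 has 31 days: 36 − 31 = 5 left.
5 days into February 2149 → February 5, 2149.
Subtracting 5 weeks (= 35 days) from February 5, 2149:
Going back 5 days from February 5, 2149 reaches the end of the previous month; 35 − 5 = 30 left.
January 2149 has 31 days; 31 − 30 = 1 → January 1, 2149.

January 1, 2149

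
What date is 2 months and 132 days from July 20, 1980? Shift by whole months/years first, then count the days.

Counting forward 2 months and 132 days from July 20, 1980: first the month/year part, then the days.
month 7 + 2 = 9 → September 1980.
Day 20 is valid in September, giving September 20, 1980.
Now add 132 days from September 20, 1980.
September has 30 days, so 30 − 20 = 10 days remain after September 20, 1980; 132 − 10 = 122 left.
October 1980 has 31 days: 122 − 31 = 91 left.
November 1980 has 30 days: 91 − 30 = 61 left.
December 1980 has 31 days: 61 − 31 = 30 left.
30 days into January 1981 → January 30, 1981.

January 30, 1981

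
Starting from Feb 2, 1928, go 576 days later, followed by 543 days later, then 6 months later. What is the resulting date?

Counting forward 576 days from February 2, 1928:
February has 29 days, so 29 − 2 = 27 days remain after February 2, 1928; 576 − 27 = 549 left.
March 1928 has 31 days: 549 − 31 = 518 left.
April 1928 has 30 days: 518 − 30 = 488 left.
May 1928 has 31 days: 488 − 31 = 457 left.
June 1928 has 30 days: 457 − 30 = 427 left.
July 1928 has 31 days: 427 − 31 = 396 left.
August 1928 has 31 days: 396 − 31 = 365 left.
September 1928 has 30 days: 365 − 30 = 335 left.
October 1928 has 31 days: 335 − 31 = 304 left.
November 1928 has 30 days: 304 − 30 = 274 left.
December 1928 has 31 days: 274 − 31 = 243 left.
January 1929 has 31 days: 243 − 31 = 212 left.
February 1929 has 28 days (1929 is not a leap year): 212 − 28 = 184 left.
March 1929 has 31 days: 184 − 31 = 153 left.
April 1929 has 30 days: 153 − 30 = 123 left.
May 1929 has 31 days: 123 − 31 = 92 left.
June 1929 has 30 days: 92 − 30 = 62 left.
July 1929 has 31 days: 62 − 31 = 31 left.
31 days into August 1929 → August 31, 1929.
Adding 543 days from August 31, 1929:
August has 31 days, so 31 − 31 = 0 days remain after August 31, 1929; 543 − 0 = 543 left.
September 1929 has 30 days: 543 − 30 = 513 left.
October 1929 has 31 days: 513 − 31 = 482 left.
November 1929 has 30 days: 482 − 30 = 452 left.
December 1929 has 31 days: 452 − 31 = 421 left.
January 1930 has 31 days: 421 − 31 = 390 left.
February 1930 has 28 days (1930 is not a leap year): 390 − 28 = 362 left.
March 1930 has 31 days: 362 − 31 = 331 left.
April 1930 has 30 days: 331 − 30 = 301 left.
May 1930 has 31 days: 301 − 31 = 270 left.
June 1930 has 30 days: 270 − 30 = 240 left.
July 1930 has 31 days: 240 − 31 = 209 left.
August 1930 has 31 days: 209 − 31 = 178 left.
September 1930 has 30 days: 178 − 30 = 148 left.
October 1930 has 31 days: 148 − 31 = 117 left.
November 1930 has 30 days: 117 − 30 = 87 left.
December 1930 has 31 days: 87 − 31 = 56 left.
January 1931 has 31 days: 56 − 31 = 25 left.
25 days into February 1931 → February 25, 1931.
Adding 6 months from February 25, 1931:
month 2 + 6 = 8 → August 1931.
Day 25 is valid in August, giving August 25, 1931.

August 25, 1931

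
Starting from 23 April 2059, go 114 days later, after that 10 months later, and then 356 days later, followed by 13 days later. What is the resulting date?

June 19, 2061

Counting forward 114 days from April 23, 2059:
April has 30 days, so 30 − 23 = 7 days remain after April 23, 2059; 114 − 7 = 107 left.
May 2059 has 31 days: 107 − 31 = 76 left.
June 2059 has 30 days: 76 − 30 = 46 left.
July 2059 has 31 days: 46 − 31 = 15 left.
15 days into August 2059 → August 15, 2059.
Counting forward 10 months from August 15, 2059:
month 8 + 10 = 18, which is month 6 of year 2060 → June 2060.
Day 15 is valid in June, giving June 15, 2060.
Advancing 356 days from June 15, 2060:
June has 30 days, so 30 − 15 = 15 days remain after June 15, 2060; 356 − 15 = 341 left.
July 2060 has 31 days: 341 − 31 = 310 left.
August 2060 has 31 days: 310 − 31 = 279 left.
September 2060 has 30 days: 279 − 30 = 249 left.
October 2060 has 31 days: 249 − 31 = 218 left.
November 2060 has 30 days: 218 − 30 = 188 left.
December 2060 has 31 days: 188 − 31 = 157 left.
January 2061 has 31 days: 157 − 31 = 126 left.
February 2061 has 28 days (2061 is not a leap year): 126 − 28 = 98 left.
March 2061 has 31 days: 98 − 31 = 67 left.
April 2061 has 30 days: 67 − 30 = 37 left.
May 2061 has 31 days: 37 − 31 = 6 left.
6 days into June 2061 → June 6, 2061.
Adding 13 days from June 6, 2061:
June has 30 days; 6 + 13 = 19, still in June.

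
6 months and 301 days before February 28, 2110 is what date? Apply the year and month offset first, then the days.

Subtracting 6 months and 301 days from February 28, 2110: first the month/year part, then the days.
month 2 − 6 = -4, which is month 8 of year 2109 → August 2109.
Day 28 is valid in August, giving August 28, 2109.
Now subtract 301 days from August 28, 2109.
Going back 28 days from August 28, 2109 reaches the end of the previous month; 301 − 28 = 273 left.
July 2109 has 31 days: 273 − 31 = 242 left.
June 2109 has 30 days: 242 − 30 = 212 left.
May 2109 has 31 days: 212 − 31 = 181 left.
April 2109 has 30 days: 181 − 30 = 151 left.
March 2109 has 31 days: 151 − 31 = 120 left.
February 2109 has 28 days (2109 is not a leap year): 120 − 28 = 92 left.
January 2109 has 31 days: 92 − 31 = 61 left.
December 2108 has 31 days: 61 − 31 = 30 left.
November 2108 has 30 days: 30 − 30 = 0 left.
October 2108 has 31 days; 31 − 0 = 31 → October 31, 2108.

October 31, 2108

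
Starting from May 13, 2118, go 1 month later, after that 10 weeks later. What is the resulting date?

Advancing 1 month from May 13, 2118:
month 5 + 1 = 6 → June 2118.
Day 13 is valid in June, giving June 13, 2118.
Adding 10 weeks (= 70 days) from June 13, 2118:
June has 30 days, so 30 − 13 = 17 days remain after June 13, 2118; 70 − 17 = 53 left.
July 2118 has 31 days: 53 − 31 = 22 left.
22 days into August 2118 → August 22, 2118.

August 22, 2118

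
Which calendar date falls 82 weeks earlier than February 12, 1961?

July 19, 1959

Going back 82 weeks = 574 days from February 12, 1961.
Going back 12 days from February 12, 1961 reaches the end of the previous month; 574 − 12 = 562 left.
January 1961 has 31 days: 562 − 31 = 531 left.
December 1960 has 31 days: 531 − 31 = 500 left.
November 1960 has 30 days: 500 − 30 = 470 left.
October 1960 has 31 days: 470 − 31 = 439 left.
September 1960 has 30 days: 439 − 30 = 409 left.
August 1960 has 31 days: 409 − 31 = 378 left.
July 1960 has 31 days: 378 − 31 = 347 left.
June 1960 has 30 days: 347 − 30 = 317 left.
May 1960 has 31 days: 317 − 31 = 286 left.
April 1960 has 30 days: 286 − 30 = 256 left.
March 1960 has 31 days: 256 − 31 = 225 left.
February 1960 has 29 days (1960 is a leap year): 225 − 29 = 196 left.
January 1960 has 31 days: 196 − 31 = 165 left.
December 1959 has 31 days: 165 − 31 = 134 left.
November 1959 has 30 days: 134 − 30 = 104 left.
October 1959 has 31 days: 104 − 31 = 73 left.
September 1959 has 30 days: 73 − 30 = 43 left.
August 1959 has 31 days: 43 − 31 = 12 left.
July 1959 has 31 days; 31 − 12 = 19 → July 19, 1959.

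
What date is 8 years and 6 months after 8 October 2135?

Adding 8 years and 6 months from October 8, 2135.
+8 years → 2143; month 10 + 6 = 16, which is month 4 of year 2144 → April 2144.
Day 8 is valid in April, giving April 8, 2144.

April 8, 2144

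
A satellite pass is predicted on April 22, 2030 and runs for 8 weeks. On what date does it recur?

June 17, 2030

Adding 8 weeks = 56 days from April 22, 2030.
April has 30 days, so 30 − 22 = 8 days remain after April 22, 2030; 56 − 8 = 48 left.
May 2030 has 31 days: 48 − 31 = 17 left.
17 days into June 2030 → June 17, 2030.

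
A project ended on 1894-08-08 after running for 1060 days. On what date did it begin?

Counting back 1060 days from August 8, 1894.
Going back 8 days from August 8, 1894 reaches the end of the previous month; 1060 − 8 = 1052 left.
July 1894 has 31 days: 1052 − 31 = 1021 left.
June 1894 has 30 days: 1021 − 30 = 991 left.
May 1894 has 31 days: 991 − 31 = 960 left.
April 1894 has 30 days: 960 − 30 = 930 left.
March 1894 has 31 days: 930 − 31 = 899 left.
February 1894 has 28 days (1894 is not a leap year): 899 − 28 = 871 left.
January 1894 has 31 days: 871 − 31 = 840 left.
December 1893 has 31 days: 840 − 31 = 809 left.
November 1893 has 30 days: 809 − 30 = 779 left.
October 1893 has 31 days: 779 − 31 = 748 left.
September 1893 has 30 days: 748 − 30 = 718 left.
August 1893 has 31 days: 718 − 31 = 687 left.
July 1893 has 31 days: 687 − 31 = 656 left.
June 1893 has 30 days: 656 − 30 = 626 left.
May 1893 has 31 days: 626 − 31 = 595 left.
April 1893 has 30 days: 595 − 30 = 565 left.
March 1893 has 31 days: 565 − 31 = 534 left.
February 1893 has 28 days (1893 is not a leap year): 534 − 28 = 506 left.
January 1893 has 31 days: 506 − 31 = 475 left.
December 1892 has 31 days: 475 − 31 = 444 left.
November 1892 has 30 days: 444 − 30 = 414 left.
October 1892 has 31 days: 414 − 31 = 383 left.
September 1892 has 30 days: 383 − 30 = 353 left.
August 1892 has 31 days: 353 − 31 = 322 left.
July 1892 has 31 days: 322 − 31 = 291 left.
June 1892 has 30 days: 291 − 30 = 261 left.
May 1892 has 31 days: 261 − 31 = 230 left.
April 1892 has 30 days: 230 − 30 = 200 left.
March 1892 has 31 days: 200 − 31 = 169 left.
February 1892 has 29 days (1892 is a leap year): 169 − 29 = 140 left.
January 1892 has 31 days: 140 − 31 = 109 left.
December 1891 has 31 days: 109 − 31 = 78 left.
November 1891 has 30 days: 78 − 30 = 48 left.
October 1891 has 31 days: 48 − 31 = 17 left.
September 1891 has 30 days; 30 − 17 = 13 → September 13, 1891.

September 13, 1891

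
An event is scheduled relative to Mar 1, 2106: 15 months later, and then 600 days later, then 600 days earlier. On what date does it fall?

June 1, 2107

Counting forward 15 months from March 1, 2106:
month 3 + 15 = 18, which is month 6 of year 2107 → June 2107.
Day 1 is valid in June, giving June 1, 2107.
Adding 600 days from June 1, 2107:
June has 30 days, so 30 − 1 = 29 days remain after June 1, 2107; 600 − 29 = 571 left.
July 2107 has 31 days: 571 − 31 = 540 left.
August 2107 has 31 days: 540 − 31 = 509 left.
September 2107 has 30 days: 509 − 30 = 479 left.
October 2107 has 31 days: 479 − 31 = 448 left.
November 2107 has 30 days: 448 − 30 = 418 left.
December 2107 has 31 days: 418 − 31 = 387 left.
January 2108 has 31 days: 387 − 31 = 356 left.
February 2108 has 29 days (2108 is a leap year): 356 − 29 = 327 left.
March 2108 has 31 days: 327 − 31 = 296 left.
April 2108 has 30 days: 296 − 30 = 266 left.
May 2108 has 31 days: 266 − 31 = 235 left.
June 2108 has 30 days: 235 − 30 = 205 left.
July 2108 has 31 days: 205 − 31 = 174 left.
August 2108 has 31 days: 174 − 31 = 143 left.
September 2108 has 30 days: 143 − 30 = 113 left.
October 2108 has 31 days: 113 − 31 = 82 left.
November 2108 has 30 days: 82 − 30 = 52 left.
December 2108 has 31 days: 52 − 31 = 21 left.
21 days into January 2109 → January 21, 2109.
Counting back 600 days from January 21, 2109:
Going back 21 days from January 21, 2109 reaches the end of the previous month; 600 − 21 = 579 left.
December 2108 has 31 days: 579 − 31 = 548 left.
November 2108 has 30 days: 548 − 30 = 518 left.
October 2108 has 31 days: 518 − 31 = 487 left.
September 2108 has 30 days: 487 − 30 = 457 left.
August 2108 has 31 days: 457 − 31 = 426 left.
July 2108 has 31 days: 426 − 31 = 395 left.
June 2108 has 30 days: 395 − 30 = 365 left.
May 2108 has 31 days: 365 − 31 = 334 left.
April 2108 has 30 days: 334 − 30 = 304 left.
March 2108 has 31 days: 304 − 31 = 273 left.
February 2108 has 29 days (2108 is a leap year): 273 − 29 = 244 left.
January 2108 has 31 days: 244 − 31 = 213 left.
December 2107 has 31 days: 213 − 31 = 182 left.
November 2107 has 30 days: 182 − 30 = 152 left.
October 2107 has 31 days: 152 − 31 = 121 left.
September 2107 has 30 days: 121 − 30 = 91 left.
August 2107 has 31 days: 91 − 31 = 60 left.
July 2107 has 31 days: 60 − 31 = 29 left.
June 2107 has 30 days; 30 − 29 = 1 → June 1, 2107.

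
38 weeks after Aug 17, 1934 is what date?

May 10, 1935

Adding 38 weeks = 266 days from August 17, 1934.
August has 31 days, so 31 − 17 = 14 days remain after August 17, 1934; 266 − 14 = 252 left.
September 1934 has 30 days: 252 − 30 = 222 left.
October 1934 has 31 days: 222 − 31 = 191 left.
November 1934 has 30 days: 191 − 30 = 161 left.
December 1934 has 31 days: 161 − 31 = 130 left.
January 1935 has 31 days: 130 − 31 = 99 left.
February 1935 has 28 days (1935 is not a leap year): 99 − 28 = 71 left.
March 1935 has 31 days: 71 − 31 = 40 left.
April 1935 has 30 days: 40 − 30 = 10 left.
10 days into May 1935 → May 10, 1935.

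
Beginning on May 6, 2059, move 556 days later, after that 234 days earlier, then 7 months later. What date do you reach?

October 23, 2060

Advancing 556 days from May 6, 2059:
May has 31 days, so 31 − 6 = 25 days remain after May 6, 2059; 556 − 25 = 531 left.
June 2059 has 30 days: 531 − 30 = 501 left.
July 2059 has 31 days: 501 − 31 = 470 left.
August 2059 has 31 days: 470 − 31 = 439 left.
September 2059 has 30 days: 439 − 30 = 409 left.
October 2059 has 31 days: 409 − 31 = 378 left.
November 2059 has 30 days: 378 − 30 = 348 left.
December 2059 has 31 days: 348 − 31 = 317 left.
January 2060 has 31 days: 317 − 31 = 286 left.
February 2060 has 29 days (2060 is a leap year): 286 − 29 = 257 left.
March 2060 has 31 days: 257 − 31 = 226 left.
April 2060 has 30 days: 226 − 30 = 196 left.
May 2060 has 31 days: 196 − 31 = 165 left.
June 2060 has 30 days: 165 − 30 = 135 left.
July 2060 has 31 days: 135 − 31 = 104 left.
August 2060 has 31 days: 104 − 31 = 73 left.
September 2060 has 30 days: 73 − 30 = 43 left.
October 2060 has 31 days: 43 − 31 = 12 left.
12 days into November 2060 → November 12, 2060.
Subtracting 234 days from November 12, 2060:
Going back 12 days from November 12, 2060 reaches the end of the previous month; 234 − 12 = 222 left.
October 2060 has 31 days: 222 − 31 = 191 left.
September 2060 has 30 days: 191 − 30 = 161 left.
August 2060 has 31 days: 161 − 31 = 130 left.
July 2060 has 31 days: 130 − 31 = 99 left.
June 2060 has 30 days: 99 − 30 = 69 left.
May 2060 has 31 days: 69 − 31 = 38 left.
April 2060 has 30 days: 38 − 30 = 8 left.
March 2060 has 31 days; 31 − 8 = 23 → March 23, 2060.
Adding 7 months from March 23, 2060:
month 3 + 7 = 10 → October 2060.
Day 23 is valid in October, giving October 23, 2060.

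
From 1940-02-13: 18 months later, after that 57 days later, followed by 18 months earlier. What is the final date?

April 9, 1940

Adding 18 months from February 13, 1940:
month 2 + 18 = 20, which is month 8 of year 1941 → August 1941.
Day 13 is valid in August, giving August 13, 1941.
Adding 57 days from August 13, 1941:
August has 31 days, so 31 − 13 = 18 days remain after August 13, 1941; 57 − 18 = 39 left.
September 1941 has 30 days: 39 − 30 = 9 left.
9 days into October 1941 → October 9, 1941.
Going back 18 months from October 9, 1941:
month 10 − 18 = -8, which is month 4 of year 1940 → April 1940.
Day 9 is valid in April, giving April 9, 1940.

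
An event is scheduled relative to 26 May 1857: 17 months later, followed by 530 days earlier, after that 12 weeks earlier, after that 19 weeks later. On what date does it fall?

Advancing 17 months from May 26, 1857:
month 5 + 17 = 22, which is month 10 of year 1858 → October 1858.
Day 26 is valid in October, giving October 26, 1858.
Subtracting 530 days from October 26, 1858:
Going back 26 days from October 26, 1858 reaches the end of the previous month; 530 − 26 = 504 left.
September 1858 has 30 days: 504 − 30 = 474 left.
August 1858 has 31 days: 474 − 31 = 443 left.
July 1858 has 31 days: 443 − 31 = 412 left.
June 1858 has 30 days: 412 − 30 = 382 left.
May 1858 has 31 days: 382 − 31 = 351 left.
April 1858 has 30 days: 351 − 30 = 321 left.
March 1858 has 31 days: 321 − 31 = 290 left.
February 1858 has 28 days (1858 is not a leap year): 290 − 28 = 262 left.
January 1858 has 31 days: 262 − 31 = 231 left.
December 1857 has 31 days: 231 − 31 = 200 left.
November 1857 has 30 days: 200 − 30 = 170 left.
October 1857 has 31 days: 170 − 31 = 139 left.
September 1857 has 30 days: 139 − 30 = 109 left.
August 1857 has 31 days: 109 − 31 = 78 left.
July 1857 has 31 days: 78 − 31 = 47 left.
June 1857 has 30 days: 47 − 30 = 17 left.
May 1857 has 31 days; 31 − 17 = 14 → May 14, 1857.
Counting back 12 weeks (= 84 days) from May 14, 1857:
Going back 14 days from May 14, 1857 reaches the end of the previous month; 84 − 14 = 70 left.
April 1857 has 30 days: 70 − 30 = 40 left.
March 1857 has 31 days: 40 − 31 = 9 left.
February 1857 has 28 days; 28 − 9 = 19 → February 19, 1857.
Adding 19 weeks (= 133 days) from February 19, 1857:
February has 28 days, so 28 − 19 = 9 days remain after February 19, 1857; 133 − 9 = 124 left.
March 1857 has 31 days: 124 − 31 = 93 left.
April 1857 has 30 days: 93 − 30 = 63 left.
May 1857 has 31 days: 63 − 31 = 32 left.
June 1857 has 30 days: 32 − 30 = 2 left.
2 days into July 1857 → July 2, 1857.

July 2, 1857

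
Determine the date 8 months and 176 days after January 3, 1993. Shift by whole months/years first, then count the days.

February 26, 1994

Adding 8 months and 176 days from January 3, 1993: first the month/year part, then the days.
month 1 + 8 = 9 → September 1993.
Day 3 is valid in September, giving September 3, 1993.
Now add 176 days from September 3, 1993.
September has 30 days, so 30 − 3 = 27 days remain after September 3, 1993; 176 − 27 = 149 left.
October 1993 has 31 days: 149 − 31 = 118 left.
November 1993 has 30 days: 118 − 30 = 88 left.
December 1993 has 31 days: 88 − 31 = 57 left.
January 1994 has 31 days: 57 − 31 = 26 left.
26 days into February 1994 → February 26, 1994.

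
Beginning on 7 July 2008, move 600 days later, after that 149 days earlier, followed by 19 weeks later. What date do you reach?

Counting forward 600 days from July 7, 2008:
July has 31 days, so 31 − 7 = 24 days remain after July 7, 2008; 600 − 24 = 576 left.
August 2008 has 31 days: 576 − 31 = 545 left.
September 2008 has 30 days: 545 − 30 = 515 left.
October 2008 has 31 days: 515 − 31 = 484 left.
November 2008 has 30 days: 484 − 30 = 454 left.
December 2008 has 31 days: 454 − 31 = 423 left.
January 2009 has 31 days: 423 − 31 = 392 left.
February 2009 has 28 days (2009 is not a leap year): 392 − 28 = 364 left.
March 2009 has 31 days: 364 − 31 = 333 left.
April 2009 has 30 days: 333 − 30 = 303 left.
May 2009 has 31 days: 303 − 31 = 272 left.
June 2009 has 30 days: 272 − 30 = 242 left.
July 2009 has 31 days: 242 − 31 = 211 left.
August 2009 has 31 days: 211 − 31 = 180 left.
September 2009 has 30 days: 180 − 30 = 150 left.
October 2009 has 31 days: 150 − 31 = 119 left.
November 2009 has 30 days: 119 − 30 = 89 left.
December 2009 has 31 days: 89 − 31 = 58 left.
January 2010 has 31 days: 58 − 31 = 27 left.
27 days into February 2010 → February 27, 2010.
Going back 149 days from February 27, 2010:
Going back 27 days from February 27, 2010 reaches the end of the previous month; 149 − 27 = 122 left.
January 2010 has 31 days: 122 − 31 = 91 left.
December 2009 has 31 days: 91 − 31 = 60 left.
November 2009 has 30 days: 60 − 30 = 30 left.
October 2009 has 31 days; 31 − 30 = 1 → October 1, 2009.
Advancing 19 weeks (= 133 days) from October 1, 2009:
October has 31 days, so 31 − 1 = 30 days remain after October 1, 2009; 133 − 30 = 103 left.
November 2009 has 30 days: 103 − 30 = 73 left.
December 2009 has 31 days: 73 − 31 = 42 left.
January 2010 has 31 days: 42 − 31 = 11 left.
11 days into February 2010 → February 11, 2010.

February 11, 2010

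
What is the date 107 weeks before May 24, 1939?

May 5, 1937

Counting back 107 weeks = 749 days from May 24, 1939.
Going back 24 days from May 24, 1939 reaches the end of the previous month; 749 − 24 = 725 left.
April 1939 has 30 days: 725 − 30 = 695 left.
March 1939 has 31 days: 695 − 31 = 664 left.
February 1939 has 28 days (1939 is not a leap year): 664 − 28 = 636 left.
January 1939 has 31 days: 636 − 31 = 605 left.
December 1938 has 31 days: 605 − 31 = 574 left.
November 1938 has 30 days: 574 − 30 = 544 left.
October 1938 has 31 days: 544 − 31 = 513 left.
September 1938 has 30 days: 513 − 30 = 483 left.
August 1938 has 31 days: 483 − 31 = 452 left.
July 1938 has 31 days: 452 − 31 = 421 left.
June 1938 has 30 days: 421 − 30 = 391 left.
May 1938 has 31 days: 391 − 31 = 360 left.
April 1938 has 30 days: 360 − 30 = 330 left.
March 1938 has 31 days: 330 − 31 = 299 left.
February 1938 has 28 days (1938 is not a leap year): 299 − 28 = 271 left.
January 1938 has 31 days: 271 − 31 = 240 left.
December 1937 has 31 days: 240 − 31 = 209 left.
November 1937 has 30 days: 209 − 30 = 179 left.
October 1937 has 31 days: 179 − 31 = 148 left.
September 1937 has 30 days: 148 − 30 = 118 left.
August 1937 has 31 days: 118 − 31 = 87 left.
July 1937 has 31 days: 87 − 31 = 56 left.
June 1937 has 30 days: 56 − 30 = 26 left.
May 1937 has 31 days; 31 − 26 = 5 → May 5, 1937.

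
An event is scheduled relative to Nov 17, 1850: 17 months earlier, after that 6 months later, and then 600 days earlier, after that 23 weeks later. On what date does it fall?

October 4, 1848

Going back 17 months from November 17, 1850:
month 11 − 17 = -6, which is month 6 of year 1849 → June 1849.
Day 17 is valid in June, giving June 17, 1849.
Advancing 6 months from June 17, 1849:
month 6 + 6 = 12 → December 1849.
Day 17 is valid in December, giving December 17, 1849.
Subtracting 600 days from December 17, 1849:
Going back 17 days from December 17, 1849 reaches the end of the previous month; 600 − 17 = 583 left.
November 1849 has 30 days: 583 − 30 = 553 left.
October 1849 has 31 days: 553 − 31 = 522 left.
September 1849 has 30 days: 522 − 30 = 492 left.
August 1849 has 31 days: 492 − 31 = 461 left.
July 1849 has 31 days: 461 − 31 = 430 left.
June 1849 has 30 days: 430 − 30 = 400 left.
May 1849 has 31 days: 400 − 31 = 369 left.
April 1849 has 30 days: 369 − 30 = 339 left.
March 1849 has 31 days: 339 − 31 = 308 left.
February 1849 has 28 days (1849 is not a leap year): 308 − 28 = 280 left.
January 1849 has 31 days: 280 − 31 = 249 left.
December 1848 has 31 days: 249 − 31 = 218 left.
November 1848 has 30 days: 218 − 30 = 188 left.
October 1848 has 31 days: 188 − 31 = 157 left.
September 1848 has 30 days: 157 − 30 = 127 left.
August 1848 has 31 days: 127 − 31 = 96 left.
July 1848 has 31 days: 96 − 31 = 65 left.
June 1848 has 30 days: 65 − 30 = 35 left.
May 1848 has 31 days: 35 − 31 = 4 left.
April 1848 has 30 days; 30 − 4 = 26 → April 26, 1848.
Counting forward 23 weeks (= 161 days) from April 26, 1848:
April has 30 days, so 30 − 26 = 4 days remain after April 26, 1848; 161 − 4 = 157 left.
May 1848 has 31 days: 157 − 31 = 126 left.
June 1848 has 30 days: 126 − 30 = 96 left.
July 1848 has 31 days: 96 − 31 = 65 left.
August 1848 has 31 days: 65 − 31 = 34 left.
September 1848 has 30 days: 34 − 30 = 4 left.
4 days into October 1848 → October 4, 1848.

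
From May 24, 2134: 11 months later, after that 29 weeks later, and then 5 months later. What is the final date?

April 13, 2136

Adding 11 months from May 24, 2134:
month 5 + 11 = 16, which is month 4 of year 2135 → April 2135.
Day 24 is valid in April, giving April 24, 2135.
Counting forward 29 weeks (= 203 days) from April 24, 2135:
April has 30 days, so 30 − 24 = 6 days remain after April 24, 2135; 203 − 6 = 197 left.
May 2135 has 31 days: 197 − 31 = 166 left.
June 2135 has 30 days: 166 − 30 = 136 left.
July 2135 has 31 days: 136 − 31 = 105 left.
August 2135 has 31 days: 105 − 31 = 74 left.
September 2135 has 30 days: 74 − 30 = 44 left.
October 2135 has 31 days: 44 − 31 = 13 left.
13 days into November 2135 → November 13, 2135.
Advancing 5 months from November 13, 2135:
month 11 + 5 = 16, which is month 4 of year 2136 → April 2136.
Day 13 is valid in April, giving April 13, 2136.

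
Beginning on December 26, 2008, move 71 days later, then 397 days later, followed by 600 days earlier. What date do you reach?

August 16, 2008

Adding 71 days from December 26, 2008:
December has 31 days, so 31 − 26 = 5 days remain after December 26, 2008; 71 − 5 = 66 left.
January 2009 has 31 days: 66 − 31 = 35 left.
February 2009 has 28 days (2009 is not a leap year): 35 − 28 = 7 left.
7 days into March 2009 → March 7, 2009.
Counting forward 397 days from March 7, 2009:
March has 31 days, so 31 − 7 = 24 days remain after March 7, 2009; 397 − 24 = 373 left.
April 2009 has 30 days: 373 − 30 = 343 left.
May 2009 has 31 days: 343 − 31 = 312 left.
June 2009 has 30 days: 312 − 30 = 282 left.
July 2009 has 31 days: 282 − 31 = 251 left.
August 2009 has 31 days: 251 − 31 = 220 left.
September 2009 has 30 days: 220 − 30 = 190 left.
October 2009 has 31 days: 190 − 31 = 159 left.
November 2009 has 30 days: 159 − 30 = 129 left.
December 2009 has 31 days: 129 − 31 = 98 left.
January 2010 has 31 days: 98 − 31 = 67 left.
February 2010 has 28 days (2010 is not a leap year): 67 − 28 = 39 left.
March 2010 has 31 days: 39 − 31 = 8 left.
8 days into April 2010 → April 8, 2010.
Going back 600 days from April 8, 2010:
Going back 8 days from April 8, 2010 reaches the end of the previous month; 600 − 8 = 592 left.
March 2010 has 31 days: 592 − 31 = 561 left.
February 2010 has 28 days (2010 is not a leap year): 561 − 28 = 533 left.
January 2010 has 31 days: 533 − 31 = 502 left.
December 2009 has 31 days: 502 − 31 = 471 left.
November 2009 has 30 days: 471 − 30 = 441 left.
October 2009 has 31 days: 441 − 31 = 410 left.
September 2009 has 30 days: 410 − 30 = 380 left.
August 2009 has 31 days: 380 − 31 = 349 left.
July 2009 has 31 days: 349 − 31 = 318 left.
June 2009 has 30 days: 318 − 30 = 288 left.
May 2009 has 31 days: 288 − 31 = 257 left.
April 2009 has 30 days: 257 − 30 = 227 left.
March 2009 has 31 days: 227 − 31 = 196 left.
February 2009 has 28 days (2009 is not a leap year): 196 − 28 = 168 left.
January 2009 has 31 days: 168 − 31 = 137 left.
December 2008 has 31 days: 137 − 31 = 106 left.
November 2008 has 30 days: 106 − 30 = 76 left.
October 2008 has 31 days: 76 − 31 = 45 left.
September 2008 has 30 days: 45 − 30 = 15 left.
August 2008 has 31 days; 31 − 15 = 16 → August 16, 2008.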